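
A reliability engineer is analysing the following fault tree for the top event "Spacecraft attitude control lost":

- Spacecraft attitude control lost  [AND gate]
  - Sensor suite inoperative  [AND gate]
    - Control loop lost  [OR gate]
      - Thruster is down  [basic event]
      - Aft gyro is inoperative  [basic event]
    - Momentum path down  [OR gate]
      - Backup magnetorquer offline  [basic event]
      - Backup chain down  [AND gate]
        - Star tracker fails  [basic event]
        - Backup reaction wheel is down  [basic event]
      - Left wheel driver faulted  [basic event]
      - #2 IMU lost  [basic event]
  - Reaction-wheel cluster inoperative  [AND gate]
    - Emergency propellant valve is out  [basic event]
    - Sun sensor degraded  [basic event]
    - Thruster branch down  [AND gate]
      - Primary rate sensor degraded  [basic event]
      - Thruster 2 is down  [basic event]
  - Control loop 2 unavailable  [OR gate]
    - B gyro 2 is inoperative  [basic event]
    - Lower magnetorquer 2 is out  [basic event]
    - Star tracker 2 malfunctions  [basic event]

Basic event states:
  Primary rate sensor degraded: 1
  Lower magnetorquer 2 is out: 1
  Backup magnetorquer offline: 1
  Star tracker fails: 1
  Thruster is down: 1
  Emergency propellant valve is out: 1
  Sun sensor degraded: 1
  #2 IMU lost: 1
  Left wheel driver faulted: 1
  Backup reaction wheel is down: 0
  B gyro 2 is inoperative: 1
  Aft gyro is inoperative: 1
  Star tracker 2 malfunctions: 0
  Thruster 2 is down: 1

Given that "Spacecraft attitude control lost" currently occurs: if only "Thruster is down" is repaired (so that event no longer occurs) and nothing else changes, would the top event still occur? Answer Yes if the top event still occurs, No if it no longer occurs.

Yes

Counterfactual: set "Thruster is down" to not occurred.
Control loop lost [OR]: Thruster is down=not, Aft gyro is inoperative=occurs → at least one input occurs → occurs.
Backup chain down [AND]: Star tracker fails=occurs, Backup reaction wheel is down=not → not all inputs occur → does not occur.
Momentum path down [OR]: Backup magnetorquer offline=occurs, Backup chain down=not, Left wheel driver faulted=occurs, #2 IMU lost=occurs → at least one input occurs → occurs.
Sensor suite inoperative [AND]: Control loop lost=occurs, Momentum path down=occurs → all inputs occur → occurs.
Thruster branch down [AND]: Primary rate sensor degraded=occurs, Thruster 2 is down=occurs → all inputs occur → occurs.
Reaction-wheel cluster inoperative [AND]: Emergency propellant valve is out=occurs, Sun sensor degraded=occurs, Thruster branch down=occurs → all inputs occur → occurs.
Control loop 2 unavailable [OR]: B gyro 2 is inoperative=occurs, Lower magnetorquer 2 is out=occurs, Star tracker 2 malfunctions=not → at least one input occurs → occurs.
Spacecraft attitude control lost [AND]: Sensor suite inoperative=occurs, Reaction-wheel cluster inoperative=occurs, Control loop 2 unavailable=occurs → all inputs occur → occurs.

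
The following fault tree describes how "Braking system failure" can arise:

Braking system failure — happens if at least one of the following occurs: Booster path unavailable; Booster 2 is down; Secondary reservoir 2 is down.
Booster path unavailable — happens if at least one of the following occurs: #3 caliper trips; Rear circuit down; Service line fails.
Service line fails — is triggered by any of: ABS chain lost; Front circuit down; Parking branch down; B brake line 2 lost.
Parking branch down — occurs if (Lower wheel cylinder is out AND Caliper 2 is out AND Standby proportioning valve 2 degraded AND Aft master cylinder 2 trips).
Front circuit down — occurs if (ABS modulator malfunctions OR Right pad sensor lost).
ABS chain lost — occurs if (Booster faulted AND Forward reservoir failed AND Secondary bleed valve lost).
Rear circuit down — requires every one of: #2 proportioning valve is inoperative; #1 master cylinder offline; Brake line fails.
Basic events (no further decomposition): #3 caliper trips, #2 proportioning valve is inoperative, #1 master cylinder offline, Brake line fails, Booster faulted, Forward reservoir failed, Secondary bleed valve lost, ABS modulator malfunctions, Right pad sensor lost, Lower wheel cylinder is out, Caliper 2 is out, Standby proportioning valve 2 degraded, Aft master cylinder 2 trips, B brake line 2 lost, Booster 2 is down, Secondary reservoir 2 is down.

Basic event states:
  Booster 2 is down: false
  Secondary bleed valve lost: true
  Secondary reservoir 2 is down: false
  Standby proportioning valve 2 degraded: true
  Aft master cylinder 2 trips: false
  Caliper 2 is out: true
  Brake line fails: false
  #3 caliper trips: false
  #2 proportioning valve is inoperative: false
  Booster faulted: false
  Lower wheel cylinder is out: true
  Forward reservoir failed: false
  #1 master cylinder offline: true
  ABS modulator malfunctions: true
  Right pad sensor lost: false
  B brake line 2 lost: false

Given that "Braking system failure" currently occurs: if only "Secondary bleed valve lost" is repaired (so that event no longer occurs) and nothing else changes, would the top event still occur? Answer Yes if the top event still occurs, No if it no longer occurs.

Counterfactual: set "Secondary bleed valve lost" to not occurred.
Rear circuit down [AND]: #2 proportioning valve is inoperative=not, #1 master cylinder offline=occurs, Brake line fails=not → not all inputs occur → does not occur.
ABS chain lost [AND]: Booster faulted=not, Forward reservoir failed=not, Secondary bleed valve lost=not → not all inputs occur → does not occur.
Front circuit down [OR]: ABS modulator malfunctions=occurs, Right pad sensor lost=not → at least one input occurs → occurs.
Parking branch down [AND]: Lower wheel cylinder is out=occurs, Caliper 2 is out=occurs, Standby proportioning valve 2 degraded=occurs, Aft master cylinder 2 trips=not → not all inputs occur → does not occur.
Service line fails [OR]: ABS chain lost=not, Front circuit down=occurs, Parking branch down=not, B brake line 2 lost=not → at least one input occurs → occurs.
Booster path unavailable [OR]: #3 caliper trips=not, Rear circuit down=not, Service line fails=occurs → at least one input occurs → occurs.
Braking system failure [OR]: Booster path unavailable=occurs, Booster 2 is down=not, Secondary reservoir 2 is down=not → at least one input occurs → occurs.

Yes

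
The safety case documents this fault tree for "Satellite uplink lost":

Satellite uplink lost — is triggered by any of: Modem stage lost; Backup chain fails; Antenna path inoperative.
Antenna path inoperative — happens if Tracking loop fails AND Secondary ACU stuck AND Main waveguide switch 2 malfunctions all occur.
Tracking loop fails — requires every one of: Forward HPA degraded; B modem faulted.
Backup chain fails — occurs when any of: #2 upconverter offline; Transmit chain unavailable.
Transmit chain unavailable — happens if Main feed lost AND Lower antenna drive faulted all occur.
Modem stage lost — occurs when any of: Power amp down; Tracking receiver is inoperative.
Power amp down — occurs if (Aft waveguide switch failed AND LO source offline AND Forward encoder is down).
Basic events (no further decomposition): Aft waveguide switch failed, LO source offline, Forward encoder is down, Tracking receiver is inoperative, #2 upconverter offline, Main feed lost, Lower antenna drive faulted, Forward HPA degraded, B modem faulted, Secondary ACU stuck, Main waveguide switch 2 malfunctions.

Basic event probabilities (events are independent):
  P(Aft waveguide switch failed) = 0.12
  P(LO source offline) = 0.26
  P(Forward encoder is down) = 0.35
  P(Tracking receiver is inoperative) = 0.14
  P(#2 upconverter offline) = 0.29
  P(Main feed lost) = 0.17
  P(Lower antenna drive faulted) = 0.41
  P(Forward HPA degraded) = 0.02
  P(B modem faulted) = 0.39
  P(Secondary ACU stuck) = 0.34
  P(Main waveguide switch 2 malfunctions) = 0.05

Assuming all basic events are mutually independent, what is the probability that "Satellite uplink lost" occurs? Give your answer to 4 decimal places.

0.4382

P(Power amp down) [AND] = 0.12 × 0.26 × 0.35 = 0.010920
P(Modem stage lost) [OR] = 1 − (1−0.010920) × (1−0.14) = 0.149391
P(Transmit chain unavailable) [AND] = 0.17 × 0.41 = 0.069700
P(Backup chain fails) [OR] = 1 − (1−0.29) × (1−0.069700) = 0.339487
P(Tracking loop fails) [AND] = 0.02 × 0.39 = 0.007800
P(Antenna path inoperative) [AND] = 0.007800 × 0.34 × 0.05 = 0.000133
P(Satellite uplink lost) [OR] = 1 − (1−0.149391) × (1−0.339487) × (1−0.000133) = 0.438236
Rounded to 4 decimal places: P(Satellite uplink lost) ≈ 0.4382.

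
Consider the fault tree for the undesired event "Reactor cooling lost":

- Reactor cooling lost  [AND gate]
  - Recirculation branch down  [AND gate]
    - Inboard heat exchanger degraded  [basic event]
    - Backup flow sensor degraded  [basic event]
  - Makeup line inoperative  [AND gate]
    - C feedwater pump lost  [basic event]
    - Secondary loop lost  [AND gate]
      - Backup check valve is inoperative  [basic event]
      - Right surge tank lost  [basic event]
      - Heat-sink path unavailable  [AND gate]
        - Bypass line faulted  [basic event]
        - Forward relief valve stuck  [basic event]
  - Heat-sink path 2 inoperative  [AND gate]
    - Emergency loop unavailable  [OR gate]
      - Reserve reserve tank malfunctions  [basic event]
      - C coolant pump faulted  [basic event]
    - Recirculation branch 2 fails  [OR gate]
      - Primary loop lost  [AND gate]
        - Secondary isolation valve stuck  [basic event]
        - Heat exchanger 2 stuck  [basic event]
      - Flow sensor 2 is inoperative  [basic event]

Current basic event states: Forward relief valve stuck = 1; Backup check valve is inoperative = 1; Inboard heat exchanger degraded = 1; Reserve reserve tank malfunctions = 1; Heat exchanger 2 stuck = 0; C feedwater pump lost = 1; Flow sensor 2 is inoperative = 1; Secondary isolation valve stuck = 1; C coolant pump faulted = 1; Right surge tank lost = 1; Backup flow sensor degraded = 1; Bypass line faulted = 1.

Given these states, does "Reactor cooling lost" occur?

Yes

Recirculation branch down [AND]: Inboard heat exchanger degraded=occurs, Backup flow sensor degraded=occurs → all inputs occur → occurs.
Heat-sink path unavailable [AND]: Bypass line faulted=occurs, Forward relief valve stuck=occurs → all inputs occur → occurs.
Secondary loop lost [AND]: Backup check valve is inoperative=occurs, Right surge tank lost=occurs, Heat-sink path unavailable=occurs → all inputs occur → occurs.
Makeup line inoperative [AND]: C feedwater pump lost=occurs, Secondary loop lost=occurs → all inputs occur → occurs.
Emergency loop unavailable [OR]: Reserve reserve tank malfunctions=occurs, C coolant pump faulted=occurs → at least one input occurs → occurs.
Primary loop lost [AND]: Secondary isolation valve stuck=occurs, Heat exchanger 2 stuck=not → not all inputs occur → does not occur.
Recirculation branch 2 fails [OR]: Primary loop lost=not, Flow sensor 2 is inoperative=occurs → at least one input occurs → occurs.
Heat-sink path 2 inoperative [AND]: Emergency loop unavailable=occurs, Recirculation branch 2 fails=occurs → all inputs occur → occurs.
Reactor cooling lost [AND]: Recirculation branch down=occurs, Makeup line inoperative=occurs, Heat-sink path 2 inoperative=occurs → all inputs occur → occurs.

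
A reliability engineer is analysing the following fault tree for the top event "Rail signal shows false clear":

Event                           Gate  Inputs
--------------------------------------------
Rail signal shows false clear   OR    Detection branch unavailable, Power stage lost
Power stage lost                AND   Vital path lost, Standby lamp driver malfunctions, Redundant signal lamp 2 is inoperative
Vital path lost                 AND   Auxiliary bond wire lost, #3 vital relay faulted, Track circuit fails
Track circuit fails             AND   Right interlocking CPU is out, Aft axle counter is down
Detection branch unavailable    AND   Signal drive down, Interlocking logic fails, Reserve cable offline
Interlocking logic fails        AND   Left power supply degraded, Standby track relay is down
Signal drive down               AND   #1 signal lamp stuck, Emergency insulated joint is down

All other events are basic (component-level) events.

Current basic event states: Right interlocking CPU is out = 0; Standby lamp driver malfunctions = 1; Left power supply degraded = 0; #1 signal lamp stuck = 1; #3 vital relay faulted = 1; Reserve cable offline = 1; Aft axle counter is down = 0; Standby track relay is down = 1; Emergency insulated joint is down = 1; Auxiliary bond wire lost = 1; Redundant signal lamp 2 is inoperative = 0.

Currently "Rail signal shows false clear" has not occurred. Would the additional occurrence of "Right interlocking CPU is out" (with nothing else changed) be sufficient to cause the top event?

Counterfactual: set "Right interlocking CPU is out" to occurred.
Signal drive down [AND]: #1 signal lamp stuck=occurs, Emergency insulated joint is down=occurs → all inputs occur → occurs.
Interlocking logic fails [AND]: Left power supply degraded=not, Standby track relay is down=occurs → not all inputs occur → does not occur.
Detection branch unavailable [AND]: Signal drive down=occurs, Interlocking logic fails=not, Reserve cable offline=occurs → not all inputs occur → does not occur.
Track circuit fails [AND]: Right interlocking CPU is out=occurs, Aft axle counter is down=not → not all inputs occur → does not occur.
Vital path lost [AND]: Auxiliary bond wire lost=occurs, #3 vital relay faulted=occurs, Track circuit fails=not → not all inputs occur → does not occur.
Power stage lost [AND]: Vital path lost=not, Standby lamp driver malfunctions=occurs, Redundant signal lamp 2 is inoperative=not → not all inputs occur → does not occur.
Rail signal shows false clear [OR]: Detection branch unavailable=not, Power stage lost=not → no input occurs → does not occur.

No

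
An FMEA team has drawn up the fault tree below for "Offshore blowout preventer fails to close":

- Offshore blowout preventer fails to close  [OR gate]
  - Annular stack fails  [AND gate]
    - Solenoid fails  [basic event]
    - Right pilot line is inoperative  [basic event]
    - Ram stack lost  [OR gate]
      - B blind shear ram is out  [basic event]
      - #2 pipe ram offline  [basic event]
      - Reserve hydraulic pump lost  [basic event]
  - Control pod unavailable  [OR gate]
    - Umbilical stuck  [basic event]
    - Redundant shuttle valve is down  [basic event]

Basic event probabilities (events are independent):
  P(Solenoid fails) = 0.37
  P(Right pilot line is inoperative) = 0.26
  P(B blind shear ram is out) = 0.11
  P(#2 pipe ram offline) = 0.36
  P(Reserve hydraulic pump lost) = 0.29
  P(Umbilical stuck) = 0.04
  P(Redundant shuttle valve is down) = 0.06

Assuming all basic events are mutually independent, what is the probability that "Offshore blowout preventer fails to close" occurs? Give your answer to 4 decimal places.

P(Ram stack lost) [OR] = 1 − (1−0.11) × (1−0.36) × (1−0.29) = 0.595584
P(Annular stack fails) [AND] = 0.37 × 0.26 × 0.595584 = 0.057295
P(Control pod unavailable) [OR] = 1 − (1−0.04) × (1−0.06) = 0.097600
P(Offshore blowout preventer fails to close) [OR] = 1 − (1−0.057295) × (1−0.097600) = 0.149303
Rounded to 4 decimal places: P(Offshore blowout preventer fails to close) ≈ 0.1493.

0.1493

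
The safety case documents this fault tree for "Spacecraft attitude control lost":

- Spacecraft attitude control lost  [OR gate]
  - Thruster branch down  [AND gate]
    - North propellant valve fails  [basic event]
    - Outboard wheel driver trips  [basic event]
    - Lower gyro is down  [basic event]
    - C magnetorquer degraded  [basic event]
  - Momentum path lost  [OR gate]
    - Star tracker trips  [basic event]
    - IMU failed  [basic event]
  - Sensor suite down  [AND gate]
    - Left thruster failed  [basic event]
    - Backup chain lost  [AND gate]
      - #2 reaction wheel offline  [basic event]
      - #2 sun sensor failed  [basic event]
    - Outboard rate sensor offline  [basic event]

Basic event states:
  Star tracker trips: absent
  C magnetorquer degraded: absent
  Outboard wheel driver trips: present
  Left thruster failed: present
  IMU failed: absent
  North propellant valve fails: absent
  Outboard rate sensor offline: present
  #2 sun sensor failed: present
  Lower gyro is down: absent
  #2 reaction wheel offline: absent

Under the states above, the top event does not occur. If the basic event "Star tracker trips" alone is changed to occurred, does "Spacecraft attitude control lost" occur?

Yes

Counterfactual: set "Star tracker trips" to occurred.
Thruster branch down [AND]: North propellant valve fails=not, Outboard wheel driver trips=occurs, Lower gyro is down=not, C magnetorquer degraded=not → not all inputs occur → does not occur.
Momentum path lost [OR]: Star tracker trips=occurs, IMU failed=not → at least one input occurs → occurs.
Backup chain lost [AND]: #2 reaction wheel offline=not, #2 sun sensor failed=occurs → not all inputs occur → does not occur.
Sensor suite down [AND]: Left thruster failed=occurs, Backup chain lost=not, Outboard rate sensor offline=occurs → not all inputs occur → does not occur.
Spacecraft attitude control lost [OR]: Thruster branch down=not, Momentum path lost=occurs, Sensor suite down=not → at least one input occurs → occurs.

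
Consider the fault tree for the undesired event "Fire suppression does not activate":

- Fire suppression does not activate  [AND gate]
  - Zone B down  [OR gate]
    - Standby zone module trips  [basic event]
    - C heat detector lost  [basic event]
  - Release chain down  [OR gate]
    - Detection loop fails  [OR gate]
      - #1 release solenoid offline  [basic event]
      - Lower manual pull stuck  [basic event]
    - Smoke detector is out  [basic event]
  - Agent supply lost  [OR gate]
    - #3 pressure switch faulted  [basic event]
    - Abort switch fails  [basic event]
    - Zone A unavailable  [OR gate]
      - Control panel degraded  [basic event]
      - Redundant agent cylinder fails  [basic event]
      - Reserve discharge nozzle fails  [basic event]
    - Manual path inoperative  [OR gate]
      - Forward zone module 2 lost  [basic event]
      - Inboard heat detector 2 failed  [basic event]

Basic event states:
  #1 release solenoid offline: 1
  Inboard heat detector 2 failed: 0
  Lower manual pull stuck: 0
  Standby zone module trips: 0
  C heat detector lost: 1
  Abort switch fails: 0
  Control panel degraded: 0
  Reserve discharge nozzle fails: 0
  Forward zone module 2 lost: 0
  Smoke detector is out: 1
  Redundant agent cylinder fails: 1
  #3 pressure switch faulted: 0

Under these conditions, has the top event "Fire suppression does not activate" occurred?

Yes

Zone B down [OR]: Standby zone module trips=not, C heat detector lost=occurs → at least one input occurs → occurs.
Detection loop fails [OR]: #1 release solenoid offline=occurs, Lower manual pull stuck=not → at least one input occurs → occurs.
Release chain down [OR]: Detection loop fails=occurs, Smoke detector is out=occurs → at least one input occurs → occurs.
Zone A unavailable [OR]: Control panel degraded=not, Redundant agent cylinder fails=occurs, Reserve discharge nozzle fails=not → at least one input occurs → occurs.
Manual path inoperative [OR]: Forward zone module 2 lost=not, Inboard heat detector 2 failed=not → no input occurs → does not occur.
Agent supply lost [OR]: #3 pressure switch faulted=not, Abort switch fails=not, Zone A unavailable=occurs, Manual path inoperative=not → at least one input occurs → occurs.
Fire suppression does not activate [AND]: Zone B down=occurs, Release chain down=occurs, Agent supply lost=occurs → all inputs occur → occurs.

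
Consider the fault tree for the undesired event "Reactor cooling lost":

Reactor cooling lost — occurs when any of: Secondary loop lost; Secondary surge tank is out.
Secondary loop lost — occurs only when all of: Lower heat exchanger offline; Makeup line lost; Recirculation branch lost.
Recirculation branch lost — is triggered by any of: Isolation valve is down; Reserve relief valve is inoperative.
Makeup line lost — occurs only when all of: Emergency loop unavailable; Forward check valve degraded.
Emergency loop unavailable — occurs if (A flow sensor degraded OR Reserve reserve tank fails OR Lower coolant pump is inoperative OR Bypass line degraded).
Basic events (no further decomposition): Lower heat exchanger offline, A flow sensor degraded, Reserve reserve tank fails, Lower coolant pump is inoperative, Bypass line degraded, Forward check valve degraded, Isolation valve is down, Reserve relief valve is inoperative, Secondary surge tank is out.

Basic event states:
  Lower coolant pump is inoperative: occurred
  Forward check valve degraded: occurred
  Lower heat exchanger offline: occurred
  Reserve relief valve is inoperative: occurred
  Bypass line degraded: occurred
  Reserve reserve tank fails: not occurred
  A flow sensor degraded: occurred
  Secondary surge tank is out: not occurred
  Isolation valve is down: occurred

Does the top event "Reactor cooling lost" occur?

Yes

Emergency loop unavailable [OR]: A flow sensor degraded=occurs, Reserve reserve tank fails=not, Lower coolant pump is inoperative=occurs, Bypass line degraded=occurs → at least one input occurs → occurs.
Makeup line lost [AND]: Emergency loop unavailable=occurs, Forward check valve degraded=occurs → all inputs occur → occurs.
Recirculation branch lost [OR]: Isolation valve is down=occurs, Reserve relief valve is inoperative=occurs → at least one input occurs → occurs.
Secondary loop lost [AND]: Lower heat exchanger offline=occurs, Makeup line lost=occurs, Recirculation branch lost=occurs → all inputs occur → occurs.
Reactor cooling lost [OR]: Secondary loop lost=occurs, Secondary surge tank is out=not → at least one input occurs → occurs.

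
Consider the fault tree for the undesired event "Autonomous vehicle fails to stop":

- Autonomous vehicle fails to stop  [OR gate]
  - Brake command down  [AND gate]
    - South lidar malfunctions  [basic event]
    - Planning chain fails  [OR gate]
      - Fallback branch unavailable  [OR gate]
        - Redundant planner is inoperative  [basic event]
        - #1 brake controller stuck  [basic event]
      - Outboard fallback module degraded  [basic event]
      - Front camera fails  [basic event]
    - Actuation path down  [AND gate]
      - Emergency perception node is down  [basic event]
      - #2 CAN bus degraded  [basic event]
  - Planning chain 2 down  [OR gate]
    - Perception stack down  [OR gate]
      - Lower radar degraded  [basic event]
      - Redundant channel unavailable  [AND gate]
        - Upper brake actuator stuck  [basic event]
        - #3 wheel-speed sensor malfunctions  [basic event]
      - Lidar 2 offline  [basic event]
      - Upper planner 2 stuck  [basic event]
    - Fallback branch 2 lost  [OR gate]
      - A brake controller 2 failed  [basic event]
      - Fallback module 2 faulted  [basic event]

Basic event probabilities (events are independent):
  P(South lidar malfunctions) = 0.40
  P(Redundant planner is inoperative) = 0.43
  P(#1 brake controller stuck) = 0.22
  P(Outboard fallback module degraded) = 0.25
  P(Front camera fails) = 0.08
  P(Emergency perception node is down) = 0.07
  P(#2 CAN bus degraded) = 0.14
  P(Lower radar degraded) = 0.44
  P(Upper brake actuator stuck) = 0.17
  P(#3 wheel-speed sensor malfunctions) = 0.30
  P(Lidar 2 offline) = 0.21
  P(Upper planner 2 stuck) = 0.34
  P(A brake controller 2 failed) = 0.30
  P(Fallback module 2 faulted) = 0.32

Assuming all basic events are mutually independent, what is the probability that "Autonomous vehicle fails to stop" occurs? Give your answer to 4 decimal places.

P(Fallback branch unavailable) [OR] = 1 − (1−0.43) × (1−0.22) = 0.555400
P(Planning chain fails) [OR] = 1 − (1−0.555400) × (1−0.25) × (1−0.08) = 0.693226
P(Actuation path down) [AND] = 0.07 × 0.14 = 0.009800
P(Brake command down) [AND] = 0.40 × 0.693226 × 0.009800 = 0.002717
P(Redundant channel unavailable) [AND] = 0.17 × 0.30 = 0.051000
P(Perception stack down) [OR] = 1 − (1−0.44) × (1−0.051000) × (1−0.21) × (1−0.34) = 0.722907
P(Fallback branch 2 lost) [OR] = 1 − (1−0.30) × (1−0.32) = 0.524000
P(Planning chain 2 down) [OR] = 1 − (1−0.722907) × (1−0.524000) = 0.868104
P(Autonomous vehicle fails to stop) [OR] = 1 − (1−0.002717) × (1−0.868104) = 0.868462
Rounded to 4 decimal places: P(Autonomous vehicle fails to stop) ≈ 0.8685.

0.8685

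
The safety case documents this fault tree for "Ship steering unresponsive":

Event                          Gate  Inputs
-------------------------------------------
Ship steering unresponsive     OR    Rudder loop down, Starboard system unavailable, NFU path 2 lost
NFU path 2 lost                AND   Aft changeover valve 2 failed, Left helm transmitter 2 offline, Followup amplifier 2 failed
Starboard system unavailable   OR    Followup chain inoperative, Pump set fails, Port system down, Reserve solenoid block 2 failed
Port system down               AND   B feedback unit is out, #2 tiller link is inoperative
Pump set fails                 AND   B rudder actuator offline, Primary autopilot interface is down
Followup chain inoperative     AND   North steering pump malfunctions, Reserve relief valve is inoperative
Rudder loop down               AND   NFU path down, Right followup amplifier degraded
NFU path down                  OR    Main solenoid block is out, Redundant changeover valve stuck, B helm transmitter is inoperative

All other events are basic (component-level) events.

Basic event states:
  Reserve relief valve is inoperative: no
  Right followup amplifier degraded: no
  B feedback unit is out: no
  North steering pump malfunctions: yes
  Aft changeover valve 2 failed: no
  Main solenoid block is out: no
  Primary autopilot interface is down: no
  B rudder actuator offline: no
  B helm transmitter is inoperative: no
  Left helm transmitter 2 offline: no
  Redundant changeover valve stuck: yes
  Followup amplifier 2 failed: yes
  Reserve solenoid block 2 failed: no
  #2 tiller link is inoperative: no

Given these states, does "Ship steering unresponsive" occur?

NFU path down [OR]: Main solenoid block is out=not, Redundant changeover valve stuck=occurs, B helm transmitter is inoperative=not → at least one input occurs → occurs.
Rudder loop down [AND]: NFU path down=occurs, Right followup amplifier degraded=not → not all inputs occur → does not occur.
Followup chain inoperative [AND]: North steering pump malfunctions=occurs, Reserve relief valve is inoperative=not → not all inputs occur → does not occur.
Pump set fails [AND]: B rudder actuator offline=not, Primary autopilot interface is down=not → not all inputs occur → does not occur.
Port system down [AND]: B feedback unit is out=not, #2 tiller link is inoperative=not → not all inputs occur → does not occur.
Starboard system unavailable [OR]: Followup chain inoperative=not, Pump set fails=not, Port system down=not, Reserve solenoid block 2 failed=not → no input occurs → does not occur.
NFU path 2 lost [AND]: Aft changeover valve 2 failed=not, Left helm transmitter 2 offline=not, Followup amplifier 2 failed=occurs → not all inputs occur → does not occur.
Ship steering unresponsive [OR]: Rudder loop down=not, Starboard system unavailable=not, NFU path 2 lost=not → no input occurs → does not occur.

No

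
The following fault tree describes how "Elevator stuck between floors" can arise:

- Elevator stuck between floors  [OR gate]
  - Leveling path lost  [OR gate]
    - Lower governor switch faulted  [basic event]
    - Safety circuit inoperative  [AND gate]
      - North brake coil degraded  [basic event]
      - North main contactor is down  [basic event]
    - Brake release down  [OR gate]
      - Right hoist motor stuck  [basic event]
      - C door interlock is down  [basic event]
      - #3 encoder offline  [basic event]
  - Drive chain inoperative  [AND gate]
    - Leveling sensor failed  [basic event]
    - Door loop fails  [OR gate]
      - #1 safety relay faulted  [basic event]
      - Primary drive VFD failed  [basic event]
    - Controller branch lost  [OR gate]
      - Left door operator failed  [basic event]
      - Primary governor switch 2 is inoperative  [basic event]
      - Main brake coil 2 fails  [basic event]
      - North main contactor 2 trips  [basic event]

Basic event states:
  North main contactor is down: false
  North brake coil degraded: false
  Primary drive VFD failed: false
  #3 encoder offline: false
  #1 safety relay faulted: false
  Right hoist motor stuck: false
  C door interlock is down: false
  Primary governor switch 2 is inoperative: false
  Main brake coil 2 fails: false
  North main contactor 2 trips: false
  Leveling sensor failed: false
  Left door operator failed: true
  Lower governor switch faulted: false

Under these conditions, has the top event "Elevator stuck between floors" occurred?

Safety circuit inoperative [AND]: North brake coil degraded=not, North main contactor is down=not → not all inputs occur → does not occur.
Brake release down [OR]: Right hoist motor stuck=not, C door interlock is down=not, #3 encoder offline=not → no input occurs → does not occur.
Leveling path lost [OR]: Lower governor switch faulted=not, Safety circuit inoperative=not, Brake release down=not → no input occurs → does not occur.
Door loop fails [OR]: #1 safety relay faulted=not, Primary drive VFD failed=not → no input occurs → does not occur.
Controller branch lost [OR]: Left door operator failed=occurs, Primary governor switch 2 is inoperative=not, Main brake coil 2 fails=not, North main contactor 2 trips=not → at least one input occurs → occurs.
Drive chain inoperative [AND]: Leveling sensor failed=not, Door loop fails=not, Controller branch lost=occurs → not all inputs occur → does not occur.
Elevator stuck between floors [OR]: Leveling path lost=not, Drive chain inoperative=not → no input occurs → does not occur.

No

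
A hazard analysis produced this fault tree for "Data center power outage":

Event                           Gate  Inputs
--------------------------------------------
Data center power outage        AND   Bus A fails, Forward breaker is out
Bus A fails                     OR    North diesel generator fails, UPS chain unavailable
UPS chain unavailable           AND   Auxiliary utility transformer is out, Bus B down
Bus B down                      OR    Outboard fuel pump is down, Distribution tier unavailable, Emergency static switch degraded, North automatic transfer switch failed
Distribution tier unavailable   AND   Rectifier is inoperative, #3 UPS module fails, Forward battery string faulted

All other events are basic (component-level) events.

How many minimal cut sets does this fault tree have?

Distribution tier unavailable [AND]: one cut set from each child combined → 1 × 1 × 1 = 1 cut set(s).
Bus B down [OR]: union of children's cut sets → 4 cut set(s).
UPS chain unavailable [AND]: one cut set from each child combined → 1 × 4 = 4 cut set(s).
Bus A fails [OR]: union of children's cut sets → 5 cut set(s).
Data center power outage [AND]: one cut set from each child combined → 5 × 1 = 5 cut set(s).
Minimal cut sets: {Forward breaker is out, North diesel generator fails}; {Auxiliary utility transformer is out, Forward breaker is out, Outboard fuel pump is down}; {#3 UPS module fails, Auxiliary utility transformer is out, Forward battery string faulted, Forward breaker is out, Rectifier is inoperative}; {Auxiliary utility transformer is out, Emergency static switch degraded, Forward breaker is out}; {Auxiliary utility transformer is out, Forward breaker is out, North automatic transfer switch failed}.

5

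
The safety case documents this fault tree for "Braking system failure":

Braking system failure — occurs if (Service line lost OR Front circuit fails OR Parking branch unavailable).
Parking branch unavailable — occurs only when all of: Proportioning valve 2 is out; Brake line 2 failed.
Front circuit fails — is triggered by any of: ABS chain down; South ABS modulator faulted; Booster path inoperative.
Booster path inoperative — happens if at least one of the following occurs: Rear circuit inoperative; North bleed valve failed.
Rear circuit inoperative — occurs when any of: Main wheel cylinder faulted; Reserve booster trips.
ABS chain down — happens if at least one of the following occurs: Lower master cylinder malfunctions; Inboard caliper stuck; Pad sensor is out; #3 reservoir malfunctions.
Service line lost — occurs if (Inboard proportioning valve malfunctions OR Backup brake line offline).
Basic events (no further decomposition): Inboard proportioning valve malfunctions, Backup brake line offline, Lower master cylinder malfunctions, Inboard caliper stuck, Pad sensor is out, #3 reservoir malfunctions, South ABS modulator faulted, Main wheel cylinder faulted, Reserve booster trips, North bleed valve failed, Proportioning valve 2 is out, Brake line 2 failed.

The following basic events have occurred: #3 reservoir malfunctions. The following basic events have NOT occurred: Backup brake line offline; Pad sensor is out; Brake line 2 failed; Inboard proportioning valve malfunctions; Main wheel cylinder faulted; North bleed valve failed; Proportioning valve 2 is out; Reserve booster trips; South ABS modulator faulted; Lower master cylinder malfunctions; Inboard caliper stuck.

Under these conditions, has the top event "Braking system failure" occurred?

Service line lost [OR]: Inboard proportioning valve malfunctions=not, Backup brake line offline=not → no input occurs → does not occur.
ABS chain down [OR]: Lower master cylinder malfunctions=not, Inboard caliper stuck=not, Pad sensor is out=not, #3 reservoir malfunctions=occurs → at least one input occurs → occurs.
Rear circuit inoperative [OR]: Main wheel cylinder faulted=not, Reserve booster trips=not → no input occurs → does not occur.
Booster path inoperative [OR]: Rear circuit inoperative=not, North bleed valve failed=not → no input occurs → does not occur.
Front circuit fails [OR]: ABS chain down=occurs, South ABS modulator faulted=not, Booster path inoperative=not → at least one input occurs → occurs.
Parking branch unavailable [AND]: Proportioning valve 2 is out=not, Brake line 2 failed=not → not all inputs occur → does not occur.
Braking system failure [OR]: Service line lost=not, Front circuit fails=occurs, Parking branch unavailable=not → at least one input occurs → occurs.

Yes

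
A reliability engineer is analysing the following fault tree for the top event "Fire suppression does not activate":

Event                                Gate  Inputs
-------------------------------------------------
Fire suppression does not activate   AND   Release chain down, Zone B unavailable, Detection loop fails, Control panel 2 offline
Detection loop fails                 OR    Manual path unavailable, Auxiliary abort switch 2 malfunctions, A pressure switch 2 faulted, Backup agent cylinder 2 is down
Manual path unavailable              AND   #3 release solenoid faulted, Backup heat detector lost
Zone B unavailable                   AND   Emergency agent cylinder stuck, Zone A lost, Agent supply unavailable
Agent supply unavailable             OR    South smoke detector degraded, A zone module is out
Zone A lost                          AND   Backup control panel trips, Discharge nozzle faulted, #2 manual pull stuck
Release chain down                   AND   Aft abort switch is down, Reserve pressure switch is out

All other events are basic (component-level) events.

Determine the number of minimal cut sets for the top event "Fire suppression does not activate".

8

Release chain down [AND]: one cut set from each child combined → 1 × 1 = 1 cut set(s).
Zone A lost [AND]: one cut set from each child combined → 1 × 1 × 1 = 1 cut set(s).
Agent supply unavailable [OR]: union of children's cut sets → 2 cut set(s).
Zone B unavailable [AND]: one cut set from each child combined → 1 × 1 × 2 = 2 cut set(s).
Manual path unavailable [AND]: one cut set from each child combined → 1 × 1 = 1 cut set(s).
Detection loop fails [OR]: union of children's cut sets → 4 cut set(s).
Fire suppression does not activate [AND]: one cut set from each child combined → 1 × 2 × 4 × 1 = 8 cut set(s).
Minimal cut sets: {#2 manual pull stuck, #3 release solenoid faulted, Aft abort switch is down, Backup control panel trips, Backup heat detector lost, Control panel 2 offline, Discharge nozzle faulted, Emergency agent cylinder stuck, Reserve pressure switch is out, South smoke detector degraded}; {#2 manual pull stuck, Aft abort switch is down, Auxiliary abort switch 2 malfunctions, Backup control panel trips, Control panel 2 offline, Discharge nozzle faulted, Emergency agent cylinder stuck, Reserve pressure switch is out, South smoke detector degraded}; {#2 manual pull stuck, A pressure switch 2 faulted, Aft abort switch is down, Backup control panel trips, Control panel 2 offline, Discharge nozzle faulted, Emergency agent cylinder stuck, Reserve pressure switch is out, South smoke detector degraded}; {#2 manual pull stuck, Aft abort switch is down, Backup agent cylinder 2 is down, Backup control panel trips, Control panel 2 offline, Discharge nozzle faulted, Emergency agent cylinder stuck, Reserve pressure switch is out, South smoke detector degraded}; {#2 manual pull stuck, #3 release solenoid faulted, A zone module is out, Aft abort switch is down, Backup control panel trips, Backup heat detector lost, Control panel 2 offline, Discharge nozzle faulted, Emergency agent cylinder stuck, Reserve pressure switch is out}; {#2 manual pull stuck, A zone module is out, Aft abort switch is down, Auxiliary abort switch 2 malfunctions, Backup control panel trips, Control panel 2 offline, Discharge nozzle faulted, Emergency agent cylinder stuck, Reserve pressure switch is out}; {#2 manual pull stuck, A pressure switch 2 faulted, A zone module is out, Aft abort switch is down, Backup control panel trips, Control panel 2 offline, Discharge nozzle faulted, Emergency agent cylinder stuck, Reserve pressure switch is out}; {#2 manual pull stuck, A zone module is out, Aft abort switch is down, Backup agent cylinder 2 is down, Backup control panel trips, Control panel 2 offline, Discharge nozzle faulted, Emergency agent cylinder stuck, Reserve pressure switch is out}.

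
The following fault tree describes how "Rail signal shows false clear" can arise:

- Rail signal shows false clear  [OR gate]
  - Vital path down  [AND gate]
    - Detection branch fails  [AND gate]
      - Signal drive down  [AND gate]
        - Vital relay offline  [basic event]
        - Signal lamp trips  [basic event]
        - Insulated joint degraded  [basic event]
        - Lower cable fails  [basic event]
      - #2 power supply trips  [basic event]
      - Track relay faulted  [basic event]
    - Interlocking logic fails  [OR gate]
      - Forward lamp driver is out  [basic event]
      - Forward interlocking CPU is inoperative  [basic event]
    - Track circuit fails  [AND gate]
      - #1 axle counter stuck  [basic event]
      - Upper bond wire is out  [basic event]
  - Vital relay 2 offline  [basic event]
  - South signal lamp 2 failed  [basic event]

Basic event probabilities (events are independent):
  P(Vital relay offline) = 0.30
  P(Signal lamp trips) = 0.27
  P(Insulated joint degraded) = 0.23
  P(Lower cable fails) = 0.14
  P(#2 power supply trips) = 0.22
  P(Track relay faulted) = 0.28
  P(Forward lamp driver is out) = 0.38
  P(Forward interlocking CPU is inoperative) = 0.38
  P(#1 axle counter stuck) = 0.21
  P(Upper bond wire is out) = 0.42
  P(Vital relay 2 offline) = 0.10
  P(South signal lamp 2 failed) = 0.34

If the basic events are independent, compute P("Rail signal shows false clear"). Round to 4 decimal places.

P(Signal drive down) [AND] = 0.30 × 0.27 × 0.23 × 0.14 = 0.002608
P(Detection branch fails) [AND] = 0.002608 × 0.22 × 0.28 = 0.000161
P(Interlocking logic fails) [OR] = 1 − (1−0.38) × (1−0.38) = 0.615600
P(Track circuit fails) [AND] = 0.21 × 0.42 = 0.088200
P(Vital path down) [AND] = 0.000161 × 0.615600 × 0.088200 = 0.000009
P(Rail signal shows false clear) [OR] = 1 − (1−0.000009) × (1−0.10) × (1−0.34) = 0.406005
Rounded to 4 decimal places: P(Rail signal shows false clear) ≈ 0.4060.

0.4060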